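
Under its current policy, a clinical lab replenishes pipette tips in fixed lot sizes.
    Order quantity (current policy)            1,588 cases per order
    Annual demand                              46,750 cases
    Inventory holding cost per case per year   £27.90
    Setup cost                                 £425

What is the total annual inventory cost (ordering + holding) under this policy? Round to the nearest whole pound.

£34,664

Annual ordering cost = (D/Q)·S = (46,750/1,588) × 425 = £12,511.81
Annual holding cost  = (Q/2)·H = (1,588/2) × 27.9 = £22,152.60
Total = £12,511.81 + £22,152.60 = £34,664.41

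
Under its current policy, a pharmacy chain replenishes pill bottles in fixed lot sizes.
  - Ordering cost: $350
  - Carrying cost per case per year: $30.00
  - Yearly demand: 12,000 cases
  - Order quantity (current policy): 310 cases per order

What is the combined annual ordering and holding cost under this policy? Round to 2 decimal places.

Annual ordering cost = (D/Q)·S = (12,000/310) × 350 = $13,548.39
Annual holding cost  = (Q/2)·H = (310/2) × 30 = $4,650.00
Total = $13,548.39 + $4,650.00 = $18,198.39

$18,198.39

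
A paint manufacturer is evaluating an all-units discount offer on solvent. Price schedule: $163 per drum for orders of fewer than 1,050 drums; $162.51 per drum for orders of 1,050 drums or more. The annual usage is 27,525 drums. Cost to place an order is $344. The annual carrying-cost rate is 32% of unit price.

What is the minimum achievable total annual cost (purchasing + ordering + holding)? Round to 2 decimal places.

H₁ = 32%×$163 = $52.1600;  H₂ = 32%×$162.51 = $52.0032
EOQ₁ = √(2×27,525×344/52.1600) = 602.54  (< 1,050, feasible at tier 1)
EOQ₂ = √(2×27,525×344/52.0032) = 603.45  (< 1,050 → use Q = 1,050 at tier-2 price)
TC(tier 1 (EOQ₁), Q≈602.5) = $4,518,003.72
TC(tier 2, Q≈1,050.0) = $4,509,407.14
Minimum at tier 2: $4,509,407.14

$4,509,407.14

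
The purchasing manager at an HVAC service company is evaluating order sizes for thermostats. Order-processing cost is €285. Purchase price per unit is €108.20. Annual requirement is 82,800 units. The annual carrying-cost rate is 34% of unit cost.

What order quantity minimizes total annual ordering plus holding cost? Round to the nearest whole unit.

1,133 units

Carrying cost H = €108.2 × 34% = €36.7880/unit/yr
2DS/H = 2·82,800·285/36.788 = 1,282,918.34
EOQ = √1,282,918.34 ≈ 1,132.66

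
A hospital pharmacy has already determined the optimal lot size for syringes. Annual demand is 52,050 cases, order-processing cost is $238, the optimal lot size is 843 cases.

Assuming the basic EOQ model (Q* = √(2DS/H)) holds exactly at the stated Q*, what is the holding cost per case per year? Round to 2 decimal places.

$34.86

From Q* = √(2DS/H) ⇒ Q*² = 2DS/H.
H = 2DS / Q² = 2 × 52,050 × 238 / 843² = 34.8636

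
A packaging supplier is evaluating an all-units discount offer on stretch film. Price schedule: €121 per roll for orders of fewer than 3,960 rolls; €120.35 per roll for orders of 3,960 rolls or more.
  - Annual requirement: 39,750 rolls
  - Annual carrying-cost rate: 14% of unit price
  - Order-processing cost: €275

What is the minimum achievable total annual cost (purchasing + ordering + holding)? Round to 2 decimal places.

H₁ = 14%×€121 = €16.9400;  H₂ = 14%×€120.35 = €16.8490
EOQ₁ = √(2×39,750×275/16.9400) = 1,136.04  (< 3,960, feasible at tier 1)
EOQ₂ = √(2×39,750×275/16.8490) = 1,139.10  (< 3,960 → use Q = 3,960 at tier-2 price)
TC(tier 1 (EOQ₁), Q≈1,136.0) = €4,828,994.50
TC(tier 2, Q≈3,960.0) = €4,820,033.94
Minimum at tier 2: €4,820,033.94

€4,820,033.94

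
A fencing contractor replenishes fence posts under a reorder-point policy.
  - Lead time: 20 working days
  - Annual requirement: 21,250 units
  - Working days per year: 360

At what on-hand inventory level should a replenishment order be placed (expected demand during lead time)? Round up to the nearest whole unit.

Daily demand d = 21,250 / 360 = 59.028 units/day
Demand during lead time = 59.028 × 20 = 1,180.56
Reorder point = 1,180.56 → round up

1,181 units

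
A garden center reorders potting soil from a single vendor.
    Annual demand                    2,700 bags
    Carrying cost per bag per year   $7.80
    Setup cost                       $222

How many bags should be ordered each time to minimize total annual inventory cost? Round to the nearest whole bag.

Q* = √(2·D·S / H) = √(2·2,700·222 / 7.8) = √153,692.3 ≈ 392.04

392 bags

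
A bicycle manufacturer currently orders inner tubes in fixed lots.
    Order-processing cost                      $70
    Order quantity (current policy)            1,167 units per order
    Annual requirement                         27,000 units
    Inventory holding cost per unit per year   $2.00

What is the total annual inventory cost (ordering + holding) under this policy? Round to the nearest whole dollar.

Annual ordering cost = (D/Q)·S = (27,000/1,167) × 70 = $1,619.54
Annual holding cost  = (Q/2)·H = (1,167/2) × 2 = $1,167.00
Total = $1,619.54 + $1,167.00 = $2,786.54

$2,787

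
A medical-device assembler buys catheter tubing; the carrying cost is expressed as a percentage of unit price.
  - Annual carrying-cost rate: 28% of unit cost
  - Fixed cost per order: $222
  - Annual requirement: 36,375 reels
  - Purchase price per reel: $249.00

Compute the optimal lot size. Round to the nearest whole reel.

H = i·C = 0.28 × $249 = $69.7200 per reel-year
Q* = √(2·D·S / H) = √(2·36,375·222 / 69.72) = √231,648.0 ≈ 481.30

481 reels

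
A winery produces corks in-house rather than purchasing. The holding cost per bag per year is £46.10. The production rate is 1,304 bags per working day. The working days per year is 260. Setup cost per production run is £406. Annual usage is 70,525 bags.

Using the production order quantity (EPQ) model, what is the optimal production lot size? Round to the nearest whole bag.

d = 70,525/260 = 271.2500 bags/day;  effective holding cost H(1 − d/p) = 46.1·(1 − 271.2500/1304) = 36.51056
Q* = √(2DS / H_eff) = √(2·70,525·406 / 36.51056) ≈ 1,252.39

1,252 bags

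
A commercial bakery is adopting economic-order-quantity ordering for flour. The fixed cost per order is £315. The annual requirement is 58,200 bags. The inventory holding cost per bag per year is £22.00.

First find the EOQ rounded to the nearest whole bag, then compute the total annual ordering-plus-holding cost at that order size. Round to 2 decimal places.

£28,401.62

Optimal lot size Q* = (2 × 58,200 × £315 / £22)^½ ≈ 1,290.98 → Q = 1,291 bags
Orders/yr = 58,200/1,291 = 45.081; ordering cost = 45.081 × £315 = £14,200.62
Average inventory = 1,291/2 = 645.5; holding cost = 645.5 × £22 = £14,201.00
Total = £14,200.62 + £14,201.00 = £28,401.62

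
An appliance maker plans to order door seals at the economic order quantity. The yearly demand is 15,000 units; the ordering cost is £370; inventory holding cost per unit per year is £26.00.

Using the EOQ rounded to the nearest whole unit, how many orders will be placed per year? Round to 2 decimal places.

Q* = √(2·D·S / H) = √(2·15,000·370 / 26) = √426,923.1 ≈ 653.39 → Q = 653
N = D/Q = 15,000/653 ≈ 22.971 orders/yr

22.97 orders per year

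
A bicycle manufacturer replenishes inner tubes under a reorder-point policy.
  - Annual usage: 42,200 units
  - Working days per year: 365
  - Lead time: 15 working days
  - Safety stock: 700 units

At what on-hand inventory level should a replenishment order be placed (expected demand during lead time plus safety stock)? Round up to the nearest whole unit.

Daily demand d = 42,200 / 365 = 115.616 units/day
Demand during lead time = 115.616 × 15 = 1,734.25
Reorder point = 1,734.25 + 700 = 2,434.25 → round up

2,435 units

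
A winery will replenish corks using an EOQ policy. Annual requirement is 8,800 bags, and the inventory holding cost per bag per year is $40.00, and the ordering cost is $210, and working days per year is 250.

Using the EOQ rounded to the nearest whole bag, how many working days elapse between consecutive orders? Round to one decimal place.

8.6 days

2DS/H = 2·8,800·210/40 = 92,400.00
EOQ = √92,400.00 ≈ 303.97 → Q = 304 bags
Cycle time = (working days × Q)/D = (250 × 304) / 8,800 = 8.636 days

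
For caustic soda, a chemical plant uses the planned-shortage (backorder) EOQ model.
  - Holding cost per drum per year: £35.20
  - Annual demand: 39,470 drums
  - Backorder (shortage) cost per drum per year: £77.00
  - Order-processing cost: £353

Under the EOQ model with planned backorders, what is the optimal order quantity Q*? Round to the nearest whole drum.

Basic EOQ = √(2·39,470·353/35.2) = 889.743
Backorder adjustment √((H+b)/b) = √((35.2+77)/77) = 1.2071
Q* = 889.743 × 1.2071 ≈ 1,074.03

1,074 drums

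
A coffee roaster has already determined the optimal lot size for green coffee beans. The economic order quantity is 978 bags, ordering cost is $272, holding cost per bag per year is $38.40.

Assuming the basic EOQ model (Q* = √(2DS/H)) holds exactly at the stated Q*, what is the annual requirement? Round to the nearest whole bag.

Since Q* = (2DS/H)^½, squaring gives Q*²·H = 2DS.
D = Q²H / (2S) = 978² × 38.4 / (2 × 272) = 67,516.52

67,517 bags per year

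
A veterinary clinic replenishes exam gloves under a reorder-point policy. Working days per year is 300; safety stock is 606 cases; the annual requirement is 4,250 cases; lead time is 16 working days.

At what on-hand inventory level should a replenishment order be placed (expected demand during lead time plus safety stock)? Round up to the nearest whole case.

Daily demand d = 4,250 / 300 = 14.167 cases/day
Demand during lead time = 14.167 × 16 = 226.67
Reorder point = 226.67 + 606 = 832.67 → round up

833 cases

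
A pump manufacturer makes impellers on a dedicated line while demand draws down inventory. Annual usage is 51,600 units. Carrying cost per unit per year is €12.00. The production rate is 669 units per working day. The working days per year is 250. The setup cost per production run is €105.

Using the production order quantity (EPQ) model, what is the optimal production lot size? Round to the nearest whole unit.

1,143 units

Daily demand d = 51,600/250 = 206.400; p = 669; 1 − d/p = 0.69148
EPQ = √(2DS / (H(1 − d/p)))
    = √(2 × 51,600 × 105 / (12 × 0.69148)) ≈ 1,142.76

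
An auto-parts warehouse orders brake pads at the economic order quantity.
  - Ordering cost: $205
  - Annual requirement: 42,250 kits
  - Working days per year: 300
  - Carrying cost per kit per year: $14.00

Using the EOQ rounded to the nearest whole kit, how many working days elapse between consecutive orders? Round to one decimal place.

7.9 days

2DS/H = 2·42,250·205/14 = 1,237,321.43
EOQ = √1,237,321.43 ≈ 1,112.35 → Q = 1,112 kits
Days between orders = 300 / (D/Q) = 300 / 37.995 ≈ 7.896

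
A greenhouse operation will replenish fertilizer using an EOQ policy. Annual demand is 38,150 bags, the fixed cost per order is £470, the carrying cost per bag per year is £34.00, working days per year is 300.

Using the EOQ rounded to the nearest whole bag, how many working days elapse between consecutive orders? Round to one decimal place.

EOQ = √(2DS/H) = √(2 × 38,150 × 470 / 34)
    = √(1,054,735.29) ≈ 1,027.00 → Q = 1,027 bags
Days between orders = 300 / (D/Q) = 300 / 37.147 ≈ 8.076

8.1 days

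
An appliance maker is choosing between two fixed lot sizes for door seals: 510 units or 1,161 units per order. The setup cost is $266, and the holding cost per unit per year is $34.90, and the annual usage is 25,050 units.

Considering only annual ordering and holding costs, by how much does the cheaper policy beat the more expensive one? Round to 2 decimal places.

$4,033.93

TC(Q) = (D/Q)S + (Q/2)H
TC(510) = (25,050/510)×266 + (510/2)×34.9 = $21,964.79
TC(1,161) = (25,050/1,161)×266 + (1,161/2)×34.9 = $25,998.73
Lots of 510 are cheaper by $4,033.93.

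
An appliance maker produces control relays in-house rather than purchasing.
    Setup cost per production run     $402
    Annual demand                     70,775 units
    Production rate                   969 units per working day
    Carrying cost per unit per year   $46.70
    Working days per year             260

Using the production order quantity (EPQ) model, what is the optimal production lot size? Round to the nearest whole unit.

1,302 units

Daily demand d = 70,775/260 = 272.212; p = 969; 1 − d/p = 0.71908
EPQ = √(2DS / (H(1 − d/p)))
    = √(2 × 70,775 × 402 / (46.7 × 0.71908)) ≈ 1,301.73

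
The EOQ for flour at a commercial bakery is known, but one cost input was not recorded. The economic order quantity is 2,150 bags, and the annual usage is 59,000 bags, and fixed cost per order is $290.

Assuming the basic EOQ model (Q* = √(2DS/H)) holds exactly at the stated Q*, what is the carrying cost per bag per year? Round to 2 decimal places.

Since Q* = (2DS/H)^½, squaring gives Q*²·H = 2DS.
H = 2DS / Q² = 2 × 59,000 × 290 / 2,150² = 7.4029

$7.40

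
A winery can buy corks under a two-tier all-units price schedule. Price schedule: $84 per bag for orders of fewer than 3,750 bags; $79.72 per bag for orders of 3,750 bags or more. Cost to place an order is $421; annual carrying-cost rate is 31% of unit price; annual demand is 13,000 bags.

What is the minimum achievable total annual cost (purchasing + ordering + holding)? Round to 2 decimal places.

$1,084,156.72

H₁ = 31%×$84 = $26.0400;  H₂ = 31%×$79.72 = $24.7132
EOQ₁ = √(2×13,000×421/26.0400) = 648.35  (< 3,750, feasible at tier 1)
EOQ₂ = √(2×13,000×421/24.7132) = 665.52  (< 3,750 → use Q = 3,750 at tier-2 price)
TC(tier 1 (EOQ₁), Q≈648.3) = $1,108,882.95
TC(tier 2, Q≈3,750.0) = $1,084,156.72
Minimum at tier 2: $1,084,156.72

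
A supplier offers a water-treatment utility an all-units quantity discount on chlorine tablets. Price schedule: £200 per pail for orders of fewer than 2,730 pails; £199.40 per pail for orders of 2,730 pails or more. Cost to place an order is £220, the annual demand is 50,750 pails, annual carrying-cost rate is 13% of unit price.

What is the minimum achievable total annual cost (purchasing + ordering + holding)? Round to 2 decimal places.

H₁ = 13%×£200 = £26.0000;  H₂ = 13%×£199.40 = £25.9220
EOQ₁ = √(2×50,750×220/26.0000) = 926.74  (< 2,730, feasible at tier 1)
EOQ₂ = √(2×50,750×220/25.9220) = 928.13  (< 2,730 → use Q = 2,730 at tier-2 price)
TC(tier 1 (EOQ₁), Q≈926.7) = £10,174,095.23
TC(tier 2, Q≈2,730.0) = £10,159,023.27
Minimum at tier 2: £10,159,023.27

£10,159,023.27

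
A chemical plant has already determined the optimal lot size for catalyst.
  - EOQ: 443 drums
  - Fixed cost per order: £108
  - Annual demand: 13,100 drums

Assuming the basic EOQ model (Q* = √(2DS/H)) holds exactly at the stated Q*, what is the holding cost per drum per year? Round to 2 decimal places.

From Q* = √(2DS/H) ⇒ Q*² = 2DS/H.
H = 2DS / Q² = 2 × 13,100 × 108 / 443² = 14.4184

£14.42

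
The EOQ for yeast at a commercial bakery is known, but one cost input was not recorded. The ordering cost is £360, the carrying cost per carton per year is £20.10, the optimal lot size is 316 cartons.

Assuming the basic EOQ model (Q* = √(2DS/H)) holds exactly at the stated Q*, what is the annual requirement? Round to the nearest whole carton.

From Q* = √(2DS/H) ⇒ Q*² = 2DS/H.
D = Q²H / (2S) = 316² × 20.1 / (2 × 360) = 2,787.65

2,788 cartons per year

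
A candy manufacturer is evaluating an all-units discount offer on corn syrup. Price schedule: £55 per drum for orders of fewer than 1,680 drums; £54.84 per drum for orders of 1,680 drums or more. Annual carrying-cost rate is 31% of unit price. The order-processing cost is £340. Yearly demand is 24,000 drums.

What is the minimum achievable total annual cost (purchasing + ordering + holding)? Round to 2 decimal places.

H₁ = 31%×£55 = £17.0500;  H₂ = 31%×£54.84 = £17.0004
EOQ₁ = √(2×24,000×340/17.0500) = 978.36  (< 1,680, feasible at tier 1)
EOQ₂ = √(2×24,000×340/17.0004) = 979.78  (< 1,680 → use Q = 1,680 at tier-2 price)
TC(tier 1 (EOQ₁), Q≈978.4) = £1,336,681.01
TC(tier 2, Q≈1,680.0) = £1,335,297.48
Minimum at tier 2: £1,335,297.48

£1,335,297.48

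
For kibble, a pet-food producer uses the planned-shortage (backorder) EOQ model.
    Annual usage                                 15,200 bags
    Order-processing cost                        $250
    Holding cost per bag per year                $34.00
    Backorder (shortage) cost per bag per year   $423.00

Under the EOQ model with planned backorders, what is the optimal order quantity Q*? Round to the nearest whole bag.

491 bags

Basic EOQ = √(2·15,200·250/34) = 472.789
Backorder adjustment √((H+b)/b) = √((34+423)/423) = 1.0394
Q* = 472.789 × 1.0394 ≈ 491.42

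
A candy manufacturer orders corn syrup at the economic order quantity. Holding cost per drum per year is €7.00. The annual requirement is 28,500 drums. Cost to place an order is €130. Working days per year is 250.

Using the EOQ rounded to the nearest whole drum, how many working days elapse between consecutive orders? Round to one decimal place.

9.0 days

2DS/H = 2·28,500·130/7 = 1,058,571.43
EOQ = √1,058,571.43 ≈ 1,028.87 → Q = 1,029 drums
Days between orders = 250 / (D/Q) = 250 / 27.697 ≈ 9.026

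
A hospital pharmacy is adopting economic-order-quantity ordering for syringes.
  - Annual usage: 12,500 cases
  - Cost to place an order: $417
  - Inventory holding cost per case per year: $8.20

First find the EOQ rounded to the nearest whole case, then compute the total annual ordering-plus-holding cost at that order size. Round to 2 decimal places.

Optimal lot size Q* = (2 × 12,500 × $417 / $8.2)^½ ≈ 1,127.54 → Q = 1,128 cases
Ordering: D/Q × S = 12,500/1,128 × $417 = $4,621.01
Holding:  Q/2 × H = 1,128/2 × $8.2 = $4,624.80
Total = $4,621.01 + $4,624.80 = $9,245.81

$9,245.81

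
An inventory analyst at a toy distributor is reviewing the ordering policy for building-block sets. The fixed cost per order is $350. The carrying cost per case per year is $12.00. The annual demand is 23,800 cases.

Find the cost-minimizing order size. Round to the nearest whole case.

1,178 cases

EOQ = √(2DS/H) = √(2 × 23,800 × 350 / 12)
    = √(1,388,333.33) ≈ 1,178.28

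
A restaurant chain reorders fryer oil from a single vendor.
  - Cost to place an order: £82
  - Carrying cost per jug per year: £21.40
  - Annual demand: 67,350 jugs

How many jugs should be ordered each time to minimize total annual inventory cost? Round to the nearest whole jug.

718 jugs

Q* = √(2·D·S / H) = √(2·67,350·82 / 21.4) = √516,140.2 ≈ 718.43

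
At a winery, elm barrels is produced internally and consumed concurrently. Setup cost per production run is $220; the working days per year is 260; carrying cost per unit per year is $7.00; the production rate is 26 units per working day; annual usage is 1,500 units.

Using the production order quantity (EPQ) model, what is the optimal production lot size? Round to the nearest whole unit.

Daily demand d = 1,500/260 = 5.769; p = 26; 1 − d/p = 0.77811
EPQ = √(2DS / (H(1 − d/p)))
    = √(2 × 1,500 × 220 / (7 × 0.77811)) ≈ 348.10

348 units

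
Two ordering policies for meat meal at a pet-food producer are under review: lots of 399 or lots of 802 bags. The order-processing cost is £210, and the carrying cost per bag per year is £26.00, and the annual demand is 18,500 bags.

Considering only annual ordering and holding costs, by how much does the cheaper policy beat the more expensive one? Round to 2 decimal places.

TC(Q) = (D/Q)S + (Q/2)H
TC(399) = (18,500/399)×210 + (399/2)×26 = £14,923.84
TC(802) = (18,500/802)×210 + (802/2)×26 = £15,270.14
Cheaper: Q = 399.  Difference = £346.30

£346.30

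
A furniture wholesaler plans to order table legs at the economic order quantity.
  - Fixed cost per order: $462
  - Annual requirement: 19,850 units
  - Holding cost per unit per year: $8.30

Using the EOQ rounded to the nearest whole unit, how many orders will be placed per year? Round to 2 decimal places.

13.35 orders per year

Optimal lot size Q* = (2 × 19,850 × $462 / $8.3)^½ ≈ 1,486.54 → Q = 1,487
Orders per year = D/Q = 19,850 / 1,487 = 13.349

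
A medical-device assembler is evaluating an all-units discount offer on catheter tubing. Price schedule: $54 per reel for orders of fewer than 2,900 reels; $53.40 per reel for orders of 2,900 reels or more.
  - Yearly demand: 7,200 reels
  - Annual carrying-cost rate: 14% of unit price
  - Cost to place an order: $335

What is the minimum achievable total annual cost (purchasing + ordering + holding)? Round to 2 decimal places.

$394,838.99

H₁ = 14%×$54 = $7.5600;  H₂ = 14%×$53.40 = $7.4760
EOQ₁ = √(2×7,200×335/7.5600) = 798.81  (< 2,900, feasible at tier 1)
EOQ₂ = √(2×7,200×335/7.4760) = 803.28  (< 2,900 → use Q = 2,900 at tier-2 price)
TC(tier 1 (EOQ₁), Q≈798.8) = $394,838.99
TC(tier 2, Q≈2,900.0) = $396,151.92
Minimum at tier 1 (EOQ₁): $394,838.99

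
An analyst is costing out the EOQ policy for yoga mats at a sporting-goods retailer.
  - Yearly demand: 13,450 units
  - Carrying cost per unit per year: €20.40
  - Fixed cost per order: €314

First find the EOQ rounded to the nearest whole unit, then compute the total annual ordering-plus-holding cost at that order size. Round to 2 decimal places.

€13,126.72

Q* = √(2·D·S / H) = √(2·13,450·314 / 20.4) = √414,049.0 ≈ 643.47 → Q = 643 units
Orders/yr = 13,450/643 = 20.918; ordering cost = 20.918 × €314 = €6,568.12
Average inventory = 643/2 = 321.5; holding cost = 321.5 × €20.4 = €6,558.60
Total = €6,568.12 + €6,558.60 = €13,126.72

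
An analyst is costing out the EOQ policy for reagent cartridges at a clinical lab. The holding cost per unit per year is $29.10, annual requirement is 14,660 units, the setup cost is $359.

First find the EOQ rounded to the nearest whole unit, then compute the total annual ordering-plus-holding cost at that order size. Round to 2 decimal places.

$17,501.52

Optimal lot size Q* = (2 × 14,660 × $359 / $29.1)^½ ≈ 601.43 → Q = 601 units
Orders/yr = 14,660/601 = 24.393; ordering cost = 24.393 × $359 = $8,756.97
Average inventory = 601/2 = 300.5; holding cost = 300.5 × $29.1 = $8,744.55
Total = $8,756.97 + $8,744.55 = $17,501.52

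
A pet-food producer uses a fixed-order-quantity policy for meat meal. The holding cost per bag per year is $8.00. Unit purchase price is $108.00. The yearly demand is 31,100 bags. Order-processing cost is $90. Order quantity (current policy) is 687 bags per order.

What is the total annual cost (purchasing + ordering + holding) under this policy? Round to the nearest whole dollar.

Annual ordering cost = (D/Q)·S = (31,100/687) × 90 = $4,074.24
Annual holding cost  = (Q/2)·H = (687/2) × 8 = $2,748.00
Purchase cost = D·C = 31,100 × 108 = $3,358,800.00
Total = $4,074.24 + $2,748.00 + $3,358,800.00 = $3,365,622.24

$3,365,622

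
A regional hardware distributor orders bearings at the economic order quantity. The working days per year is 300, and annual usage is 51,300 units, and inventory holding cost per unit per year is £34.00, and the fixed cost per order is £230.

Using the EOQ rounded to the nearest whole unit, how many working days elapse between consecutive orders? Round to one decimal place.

4.9 days

Optimal lot size Q* = (2 × 51,300 × £230 / £34)^½ ≈ 833.10 → Q = 833 units
Days between orders = 300 / (D/Q) = 300 / 61.585 ≈ 4.871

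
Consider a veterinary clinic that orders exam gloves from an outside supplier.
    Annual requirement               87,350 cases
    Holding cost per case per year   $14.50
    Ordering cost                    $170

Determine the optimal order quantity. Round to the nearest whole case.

1,431 cases

Q* = √(2·D·S / H) = √(2·87,350·170 / 14.5) = √2,048,206.9 ≈ 1,431.16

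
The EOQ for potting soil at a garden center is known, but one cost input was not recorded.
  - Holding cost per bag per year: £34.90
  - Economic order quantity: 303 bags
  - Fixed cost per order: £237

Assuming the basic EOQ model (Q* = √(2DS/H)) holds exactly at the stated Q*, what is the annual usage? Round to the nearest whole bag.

6,760 bags per year

EOQ relation: Q² = 2DS/H, so rearrange for the unknown.
D = Q²H / (2S) = 303² × 34.9 / (2 × 237) = 6,759.78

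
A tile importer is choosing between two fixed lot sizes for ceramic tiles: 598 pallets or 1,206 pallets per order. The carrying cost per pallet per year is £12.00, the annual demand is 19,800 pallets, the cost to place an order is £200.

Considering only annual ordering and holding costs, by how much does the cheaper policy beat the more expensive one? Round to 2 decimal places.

£309.51

Annual cost at Q: ordering D·S/Q plus holding Q·H/2.
TC(598) = (19,800/598)×200 + (598/2)×12 = £10,210.07
TC(1,206) = (19,800/1,206)×200 + (1,206/2)×12 = £10,519.58
Lots of 598 are cheaper by £309.51.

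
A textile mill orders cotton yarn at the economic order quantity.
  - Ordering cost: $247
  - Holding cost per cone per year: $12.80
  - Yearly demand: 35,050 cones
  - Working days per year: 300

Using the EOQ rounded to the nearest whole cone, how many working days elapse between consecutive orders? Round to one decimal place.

Q* = √(2·D·S / H) = √(2·35,050·247 / 12.8) = √1,352,710.9 ≈ 1,163.06 → Q = 1,163 cones
T = Q/D × 300 days = 1,163/35,050 × 300 = 9.954 days

10.0 days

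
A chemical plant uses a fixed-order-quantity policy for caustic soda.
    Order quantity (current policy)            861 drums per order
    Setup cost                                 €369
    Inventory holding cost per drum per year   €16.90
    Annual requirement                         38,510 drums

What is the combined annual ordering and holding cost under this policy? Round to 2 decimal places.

€23,779.74

Annual ordering cost = (D/Q)·S = (38,510/861) × 369 = €16,504.29
Annual holding cost  = (Q/2)·H = (861/2) × 16.9 = €7,275.45
Total = €16,504.29 + €7,275.45 = €23,779.74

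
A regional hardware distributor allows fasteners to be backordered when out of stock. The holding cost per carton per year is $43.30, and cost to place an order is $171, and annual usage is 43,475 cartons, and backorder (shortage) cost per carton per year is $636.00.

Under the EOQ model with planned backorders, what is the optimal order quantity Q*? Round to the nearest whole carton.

Basic EOQ = √(2·43,475·171/43.3) = 585.988
Backorder adjustment √((H+b)/b) = √((43.3+636)/636) = 1.0335
Q* = 585.988 × 1.0335 ≈ 605.61

606 cartons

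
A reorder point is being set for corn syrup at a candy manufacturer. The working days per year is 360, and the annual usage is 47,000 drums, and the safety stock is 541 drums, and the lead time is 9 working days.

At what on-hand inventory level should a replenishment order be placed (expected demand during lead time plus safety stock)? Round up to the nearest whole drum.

Daily demand d = 47,000 / 360 = 130.556 drums/day
Demand during lead time = 130.556 × 9 = 1,175.00
Reorder point = 1,175.00 + 541 = 1,716.00 → round up

1,716 drums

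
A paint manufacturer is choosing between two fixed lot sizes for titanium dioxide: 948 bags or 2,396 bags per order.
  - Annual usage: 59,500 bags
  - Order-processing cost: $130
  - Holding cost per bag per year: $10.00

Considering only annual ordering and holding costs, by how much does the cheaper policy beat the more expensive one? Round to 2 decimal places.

Annual cost at Q: ordering D·S/Q plus holding Q·H/2.
TC(948) = (59,500/948)×130 + (948/2)×10 = $12,899.28
TC(2,396) = (59,500/2,396)×130 + (2,396/2)×10 = $15,208.30
Cheaper: Q = 948.  Difference = $2,309.01

$2,309.01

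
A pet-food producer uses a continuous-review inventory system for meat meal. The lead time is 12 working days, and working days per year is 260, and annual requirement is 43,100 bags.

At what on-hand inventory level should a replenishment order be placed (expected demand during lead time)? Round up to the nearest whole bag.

1,990 bags

Daily demand d = 43,100 / 260 = 165.769 bags/day
Demand during lead time = 165.769 × 12 = 1,989.23
Reorder point = 1,989.23 → round up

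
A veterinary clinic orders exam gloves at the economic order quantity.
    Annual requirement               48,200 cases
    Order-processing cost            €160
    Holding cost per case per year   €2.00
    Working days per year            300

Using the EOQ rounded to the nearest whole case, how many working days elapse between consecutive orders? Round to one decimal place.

2DS/H = 2·48,200·160/2 = 7,712,000.00
EOQ = √7,712,000.00 ≈ 2,777.05 → Q = 2,777 cases
Days between orders = 300 / (D/Q) = 300 / 17.357 ≈ 17.284

17.3 days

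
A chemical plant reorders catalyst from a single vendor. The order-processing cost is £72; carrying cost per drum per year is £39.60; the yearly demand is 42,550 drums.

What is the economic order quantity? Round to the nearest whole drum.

393 drums

Q* = √(2·D·S / H) = √(2·42,550·72 / 39.6) = √154,727.3 ≈ 393.35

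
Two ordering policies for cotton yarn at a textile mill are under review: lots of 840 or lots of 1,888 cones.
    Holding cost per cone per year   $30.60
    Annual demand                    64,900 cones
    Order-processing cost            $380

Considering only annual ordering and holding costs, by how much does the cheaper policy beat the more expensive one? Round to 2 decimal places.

Annual cost at Q: ordering D·S/Q plus holding Q·H/2.
TC(840) = (64,900/840)×380 + (840/2)×30.6 = $42,211.52
TC(1,888) = (64,900/1,888)×380 + (1,888/2)×30.6 = $41,948.90
|ΔTC| = |$42,211.52 − $41,948.90| = $262.62

$262.62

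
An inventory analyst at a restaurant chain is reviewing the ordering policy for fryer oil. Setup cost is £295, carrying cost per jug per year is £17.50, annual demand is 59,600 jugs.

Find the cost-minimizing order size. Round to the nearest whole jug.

1,418 jugs

2DS/H = 2·59,600·295/17.5 = 2,009,371.43
EOQ = √2,009,371.43 ≈ 1,417.52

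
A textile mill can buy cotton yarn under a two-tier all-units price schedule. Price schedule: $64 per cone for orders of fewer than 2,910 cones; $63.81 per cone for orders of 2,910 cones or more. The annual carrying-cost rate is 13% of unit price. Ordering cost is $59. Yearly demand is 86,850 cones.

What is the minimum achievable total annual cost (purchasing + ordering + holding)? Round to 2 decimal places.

$5,555,729.04

H₁ = 13%×$64 = $8.3200;  H₂ = 13%×$63.81 = $8.2953
EOQ₁ = √(2×86,850×59/8.3200) = 1,109.85  (< 2,910, feasible at tier 1)
EOQ₂ = √(2×86,850×59/8.2953) = 1,111.50  (< 2,910 → use Q = 2,910 at tier-2 price)
TC(tier 1 (EOQ₁), Q≈1,109.8) = $5,567,633.95
TC(tier 2, Q≈2,910.0) = $5,555,729.04
Minimum at tier 2: $5,555,729.04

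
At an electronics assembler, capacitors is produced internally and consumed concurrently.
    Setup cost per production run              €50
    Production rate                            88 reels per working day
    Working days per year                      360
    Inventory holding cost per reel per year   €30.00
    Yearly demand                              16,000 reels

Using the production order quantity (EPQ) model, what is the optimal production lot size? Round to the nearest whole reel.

Daily demand d = 16,000/360 = 44.444; p = 88; 1 − d/p = 0.49495
EPQ = √(2DS / (H(1 − d/p)))
    = √(2 × 16,000 × 50 / (30 × 0.49495)) ≈ 328.26

328 reels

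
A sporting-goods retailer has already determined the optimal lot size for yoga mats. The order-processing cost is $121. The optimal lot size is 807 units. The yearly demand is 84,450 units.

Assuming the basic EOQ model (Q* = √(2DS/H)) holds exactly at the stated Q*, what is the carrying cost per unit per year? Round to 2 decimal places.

EOQ relation: Q² = 2DS/H, so rearrange for the unknown.
H = 2DS / Q² = 2 × 84,450 × 121 / 807² = 31.3811

$31.38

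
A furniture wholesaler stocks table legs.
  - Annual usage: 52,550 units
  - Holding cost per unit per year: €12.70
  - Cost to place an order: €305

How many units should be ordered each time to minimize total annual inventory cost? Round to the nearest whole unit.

1,589 units

EOQ = √(2DS/H) = √(2 × 52,550 × 305 / 12.7)
    = √(2,524,055.12) ≈ 1,588.73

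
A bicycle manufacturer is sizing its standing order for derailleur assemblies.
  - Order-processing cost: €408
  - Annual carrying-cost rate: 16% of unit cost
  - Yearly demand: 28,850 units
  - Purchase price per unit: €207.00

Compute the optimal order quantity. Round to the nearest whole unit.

843 units

Carrying cost H = €207 × 16% = €33.1200/unit/yr
Optimal lot size Q* = (2 × 28,850 × €408 / €33.12)^½ ≈ 843.09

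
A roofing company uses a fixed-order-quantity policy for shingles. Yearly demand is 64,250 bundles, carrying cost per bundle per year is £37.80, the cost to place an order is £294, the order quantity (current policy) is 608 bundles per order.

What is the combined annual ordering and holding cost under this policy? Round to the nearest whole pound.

Orders/yr = 64,250/608 = 105.674; ordering cost = 105.674 × £294 = £31,068.26
Average inventory = 608/2 = 304; holding cost = 304 × £37.8 = £11,491.20
Total = £31,068.26 + £11,491.20 = £42,559.46

£42,559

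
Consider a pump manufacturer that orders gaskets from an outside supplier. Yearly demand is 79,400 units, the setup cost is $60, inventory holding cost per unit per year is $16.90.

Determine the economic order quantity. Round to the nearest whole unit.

Optimal lot size Q* = (2 × 79,400 × $60 / $16.9)^½ ≈ 750.86

751 units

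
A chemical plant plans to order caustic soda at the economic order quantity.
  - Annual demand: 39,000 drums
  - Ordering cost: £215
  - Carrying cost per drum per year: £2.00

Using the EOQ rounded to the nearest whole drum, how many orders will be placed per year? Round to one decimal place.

13.5 orders per year

Q* = √(2·D·S / H) = √(2·39,000·215 / 2) = √8,385,000.0 ≈ 2,895.69 → Q = 2,896
N = D/Q = 39,000/2,896 ≈ 13.467 orders/yr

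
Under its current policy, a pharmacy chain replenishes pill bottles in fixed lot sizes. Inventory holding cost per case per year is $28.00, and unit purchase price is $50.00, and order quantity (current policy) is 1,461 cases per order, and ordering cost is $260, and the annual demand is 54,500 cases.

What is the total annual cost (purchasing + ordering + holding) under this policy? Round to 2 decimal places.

Annual ordering cost = (D/Q)·S = (54,500/1,461) × 260 = $9,698.84
Annual holding cost  = (Q/2)·H = (1,461/2) × 28 = $20,454.00
Purchase cost = D·C = 54,500 × 50 = $2,725,000.00
Total = $9,698.84 + $20,454.00 + $2,725,000.00 = $2,755,152.84

$2,755,152.84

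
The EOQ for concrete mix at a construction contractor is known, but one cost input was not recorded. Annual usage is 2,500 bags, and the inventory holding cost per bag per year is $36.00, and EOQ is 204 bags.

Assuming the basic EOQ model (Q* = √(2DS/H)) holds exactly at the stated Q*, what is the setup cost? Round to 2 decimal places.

$299.64

From Q* = √(2DS/H) ⇒ Q*² = 2DS/H.
S = Q²H / (2D) = 204² × 36 / (2 × 2,500) = 299.6352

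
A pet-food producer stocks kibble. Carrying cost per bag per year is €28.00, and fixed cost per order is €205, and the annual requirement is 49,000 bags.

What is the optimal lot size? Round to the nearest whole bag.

EOQ = √(2DS/H) = √(2 × 49,000 × 205 / 28)
    = √(717,500.00) ≈ 847.05

847 bags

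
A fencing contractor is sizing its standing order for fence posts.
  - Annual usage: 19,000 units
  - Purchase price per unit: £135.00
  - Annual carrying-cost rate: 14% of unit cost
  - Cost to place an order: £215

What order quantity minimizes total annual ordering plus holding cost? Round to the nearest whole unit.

657 units

H = i·C = 0.14 × £135 = £18.9000 per unit-year
Optimal lot size Q* = (2 × 19,000 × £215 / £18.9)^½ ≈ 657.48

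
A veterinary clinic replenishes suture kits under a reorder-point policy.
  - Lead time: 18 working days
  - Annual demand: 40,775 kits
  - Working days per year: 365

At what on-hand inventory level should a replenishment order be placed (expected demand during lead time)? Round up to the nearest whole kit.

Daily demand d = 40,775 / 365 = 111.712 kits/day
Demand during lead time = 111.712 × 18 = 2,010.82
Reorder point = 2,010.82 → round up

2,011 kits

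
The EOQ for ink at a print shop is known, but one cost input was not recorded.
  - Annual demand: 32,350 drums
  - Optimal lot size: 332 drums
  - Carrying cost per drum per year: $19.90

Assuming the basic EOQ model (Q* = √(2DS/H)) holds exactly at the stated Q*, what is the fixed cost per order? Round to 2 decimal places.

$33.90

EOQ relation: Q² = 2DS/H, so rearrange for the unknown.
S = Q²H / (2D) = 332² × 19.9 / (2 × 32,350) = 33.9020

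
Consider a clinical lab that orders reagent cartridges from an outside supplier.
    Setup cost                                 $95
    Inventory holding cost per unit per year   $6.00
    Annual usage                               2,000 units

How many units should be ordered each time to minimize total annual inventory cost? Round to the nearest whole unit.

252 units

2DS/H = 2·2,000·95/6 = 63,333.33
EOQ = √63,333.33 ≈ 251.66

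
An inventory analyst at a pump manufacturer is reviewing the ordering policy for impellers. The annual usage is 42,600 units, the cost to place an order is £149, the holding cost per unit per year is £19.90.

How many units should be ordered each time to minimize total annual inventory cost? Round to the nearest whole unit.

799 units

2DS/H = 2·42,600·149/19.9 = 637,929.65
EOQ = √637,929.65 ≈ 798.70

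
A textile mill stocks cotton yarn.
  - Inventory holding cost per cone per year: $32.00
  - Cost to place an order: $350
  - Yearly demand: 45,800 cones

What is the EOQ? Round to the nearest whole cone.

Q* = √(2·D·S / H) = √(2·45,800·350 / 32) = √1,001,875.0 ≈ 1,000.94

1,001 cones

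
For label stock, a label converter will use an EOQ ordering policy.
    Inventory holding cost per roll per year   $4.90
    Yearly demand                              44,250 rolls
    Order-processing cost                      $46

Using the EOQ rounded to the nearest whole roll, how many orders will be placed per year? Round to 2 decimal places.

2DS/H = 2·44,250·46/4.9 = 830,816.33
EOQ = √830,816.33 ≈ 911.49 → Q = 911
N = D/Q = 44,250/911 ≈ 48.573 orders/yr

48.57 orders per year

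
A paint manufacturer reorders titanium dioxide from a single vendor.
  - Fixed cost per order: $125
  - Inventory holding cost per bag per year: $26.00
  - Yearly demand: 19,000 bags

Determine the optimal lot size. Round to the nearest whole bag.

427 bags

Optimal lot size Q* = (2 × 19,000 × $125 / $26)^½ ≈ 427.43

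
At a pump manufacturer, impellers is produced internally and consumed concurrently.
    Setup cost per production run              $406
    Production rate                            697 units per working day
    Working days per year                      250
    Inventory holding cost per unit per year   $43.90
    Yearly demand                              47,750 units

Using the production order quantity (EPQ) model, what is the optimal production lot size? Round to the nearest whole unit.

d = 47,750/250 = 191.0000 units/day;  effective holding cost H(1 − d/p) = 43.9·(1 − 191.0000/697) = 31.87001
Q* = √(2DS / H_eff) = √(2·47,750·406 / 31.87001) ≈ 1,103.00

1,103 units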